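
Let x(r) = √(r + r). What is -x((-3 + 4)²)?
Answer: -√2 ≈ -1.4142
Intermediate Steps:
x(r) = √2*√r (x(r) = √(2*r) = √2*√r)
-x((-3 + 4)²) = -√2*√((-3 + 4)²) = -√2*√(1²) = -√2*√1 = -√2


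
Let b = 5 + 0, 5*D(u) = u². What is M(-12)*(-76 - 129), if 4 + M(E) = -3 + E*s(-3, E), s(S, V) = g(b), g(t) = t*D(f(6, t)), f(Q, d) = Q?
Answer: 89995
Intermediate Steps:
D(u) = u²/5
b = 5
g(t) = 36*t/5 (g(t) = t*((⅕)*6²) = t*((⅕)*36) = t*(36/5) = 36*t/5)
s(S, V) = 36 (s(S, V) = (36/5)*5 = 36)
M(E) = -7 + 36*E (M(E) = -4 + (-3 + E*36) = -4 + (-3 + 36*E) = -7 + 36*E)
M(-12)*(-76 - 129) = (-7 + 36*(-12))*(-76 - 129) = (-7 - 432)*(-205) = -439*(-205) = 89995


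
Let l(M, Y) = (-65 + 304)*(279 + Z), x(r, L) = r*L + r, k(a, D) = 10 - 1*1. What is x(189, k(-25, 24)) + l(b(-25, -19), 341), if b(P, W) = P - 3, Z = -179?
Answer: 25790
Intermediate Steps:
k(a, D) = 9 (k(a, D) = 10 - 1 = 9)
b(P, W) = -3 + P
x(r, L) = r + L*r (x(r, L) = L*r + r = r + L*r)
l(M, Y) = 23900 (l(M, Y) = (-65 + 304)*(279 - 179) = 239*100 = 23900)
x(189, k(-25, 24)) + l(b(-25, -19), 341) = 189*(1 + 9) + 23900 = 189*10 + 23900 = 1890 + 23900 = 25790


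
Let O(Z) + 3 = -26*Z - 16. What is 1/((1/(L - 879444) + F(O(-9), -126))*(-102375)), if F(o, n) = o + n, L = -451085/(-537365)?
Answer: -18903278959/172234861124548950 ≈ -1.0975e-7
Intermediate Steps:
L = 90217/107473 (L = -451085*(-1/537365) = 90217/107473 ≈ 0.83944)
O(Z) = -19 - 26*Z (O(Z) = -3 + (-26*Z - 16) = -3 + (-16 - 26*Z) = -19 - 26*Z)
F(o, n) = n + o
1/((1/(L - 879444) + F(O(-9), -126))*(-102375)) = 1/((1/(90217/107473 - 879444) + (-126 + (-19 - 26*(-9))))*(-102375)) = -1/102375/(1/(-94516394795/107473) + (-126 + (-19 + 234))) = -1/102375/(-107473/94516394795 + (-126 + 215)) = -1/102375/(-107473/94516394795 + 89) = -1/102375/(8411959029282/94516394795) = (94516394795/8411959029282)*(-1/102375) = -18903278959/172234861124548950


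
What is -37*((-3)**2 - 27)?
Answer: 666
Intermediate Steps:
-37*((-3)**2 - 27) = -37*(9 - 27) = -37*(-18) = 666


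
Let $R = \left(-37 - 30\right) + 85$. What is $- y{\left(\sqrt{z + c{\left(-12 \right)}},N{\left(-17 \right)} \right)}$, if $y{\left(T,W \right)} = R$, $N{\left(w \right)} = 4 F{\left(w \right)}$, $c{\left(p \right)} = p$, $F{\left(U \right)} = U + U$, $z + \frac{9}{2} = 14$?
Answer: $-18$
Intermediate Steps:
$z = \frac{19}{2}$ ($z = - \frac{9}{2} + 14 = \frac{19}{2} \approx 9.5$)
$F{\left(U \right)} = 2 U$
$R = 18$ ($R = -67 + 85 = 18$)
$N{\left(w \right)} = 8 w$ ($N{\left(w \right)} = 4 \cdot 2 w = 8 w$)
$y{\left(T,W \right)} = 18$
$- y{\left(\sqrt{z + c{\left(-12 \right)}},N{\left(-17 \right)} \right)} = \left(-1\right) 18 = -18$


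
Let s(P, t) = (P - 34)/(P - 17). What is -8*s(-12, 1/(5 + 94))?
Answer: -368/29 ≈ -12.690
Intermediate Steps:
s(P, t) = (-34 + P)/(-17 + P)
-8*s(-12, 1/(5 + 94)) = -8*(-34 - 12)/(-17 - 12) = -8*(-46)/(-29) = -(-8)*(-46)/29 = -8*46/29 = -368/29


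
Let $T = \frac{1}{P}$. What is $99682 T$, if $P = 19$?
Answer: $\frac{99682}{19} \approx 5246.4$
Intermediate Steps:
$T = \frac{1}{19} \approx 0.052632$
$99682 T = 99682 \cdot \frac{1}{19} = \frac{99682}{19}$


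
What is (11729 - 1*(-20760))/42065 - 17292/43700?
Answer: 34619066/91912025 ≈ 0.37665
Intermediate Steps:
(11729 - 1*(-20760))/42065 - 17292/43700 = (11729 + 20760)*(1/42065) - 17292*1/43700 = 32489*(1/42065) - 4323/10925 = 32489/42065 - 4323/10925 = 34619066/91912025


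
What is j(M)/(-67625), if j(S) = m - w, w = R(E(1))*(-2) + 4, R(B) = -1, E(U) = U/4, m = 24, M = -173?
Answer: -18/67625 ≈ -0.00026617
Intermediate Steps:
E(U) = U/4 (E(U) = U*(1/4) = U/4)
w = 6 (w = -1*(-2) + 4 = 2 + 4 = 6)
j(S) = 18 (j(S) = 24 - 1*6 = 24 - 6 = 18)
j(M)/(-67625) = 18/(-67625) = 18*(-1/67625) = -18/67625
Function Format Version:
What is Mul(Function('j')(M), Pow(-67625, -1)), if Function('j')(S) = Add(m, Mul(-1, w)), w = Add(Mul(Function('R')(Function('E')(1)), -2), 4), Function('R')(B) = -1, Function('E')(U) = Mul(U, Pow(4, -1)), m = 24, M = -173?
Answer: Rational(-18, 67625) ≈ -0.00026617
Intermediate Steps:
Function('E')(U) = Mul(Rational(1, 4), U) (Function('E')(U) = Mul(U, Rational(1, 4)) = Mul(Rational(1, 4), U))
w = 6 (w = Add(Mul(-1, -2), 4) = Add(2, 4) = 6)
Function('j')(S) = 18 (Function('j')(S) = Add(24, Mul(-1, 6)) = Add(24, -6) = 18)
Mul(Function('j')(M), Pow(-67625, -1)) = Mul(18, Pow(-67625, -1)) = Mul(18, Rational(-1, 67625)) = Rational(-18, 67625)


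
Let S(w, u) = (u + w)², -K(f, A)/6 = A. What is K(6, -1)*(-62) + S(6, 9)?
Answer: -147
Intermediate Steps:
K(f, A) = -6*A
K(6, -1)*(-62) + S(6, 9) = -6*(-1)*(-62) + (9 + 6)² = 6*(-62) + 15² = -372 + 225 = -147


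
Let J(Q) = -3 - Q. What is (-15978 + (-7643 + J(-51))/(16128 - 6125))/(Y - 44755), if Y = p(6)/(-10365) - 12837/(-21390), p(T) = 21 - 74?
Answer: 67498498229406/189054380448629 ≈ 0.35703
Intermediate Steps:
p(T) = -53
Y = 1789189/2956098 (Y = -53/(-10365) - 12837/(-21390) = -53*(-1/10365) - 12837*(-1/21390) = 53/10365 + 4279/7130 = 1789189/2956098 ≈ 0.60525)
(-15978 + (-7643 + J(-51))/(16128 - 6125))/(Y - 44755) = (-15978 + (-7643 + (-3 - 1*(-51)))/(16128 - 6125))/(1789189/2956098 - 44755) = (-15978 + (-7643 + (-3 + 51))/10003)/(-132298376801/2956098) = (-15978 + (-7643 + 48)*(1/10003))*(-2956098/132298376801) = (-15978 - 7595*1/10003)*(-2956098/132298376801) = (-15978 - 1085/1429)*(-2956098/132298376801) = -22833647/1429*(-2956098/132298376801) = 67498498229406/189054380448629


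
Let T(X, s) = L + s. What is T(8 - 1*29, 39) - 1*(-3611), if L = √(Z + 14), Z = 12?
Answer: 3650 + √26 ≈ 3655.1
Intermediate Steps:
L = √26 (L = √(12 + 14) = √26 ≈ 5.0990)
T(X, s) = s + √26 (T(X, s) = √26 + s = s + √26)
T(8 - 1*29, 39) - 1*(-3611) = (39 + √26) - 1*(-3611) = (39 + √26) + 3611 = 3650 + √26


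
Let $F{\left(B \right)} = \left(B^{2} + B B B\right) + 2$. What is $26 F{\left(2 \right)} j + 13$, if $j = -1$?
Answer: $-351$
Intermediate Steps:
$F{\left(B \right)} = 2 + B^{2} + B^{3}$ ($F{\left(B \right)} = \left(B^{2} + B^{2} B\right) + 2 = \left(B^{2} + B^{3}\right) + 2 = 2 + B^{2} + B^{3}$)
$26 F{\left(2 \right)} j + 13 = 26 \left(2 + 2^{2} + 2^{3}\right) \left(-1\right) + 13 = 26 \left(2 + 4 + 8\right) \left(-1\right) + 13 = 26 \cdot 14 \left(-1\right) + 13 = 26 \left(-14\right) + 13 = -364 + 13 = -351$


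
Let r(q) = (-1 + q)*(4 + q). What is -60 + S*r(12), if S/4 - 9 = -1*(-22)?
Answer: 21764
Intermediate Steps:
S = 124 (S = 36 + 4*(-1*(-22)) = 36 + 4*22 = 36 + 88 = 124)
-60 + S*r(12) = -60 + 124*(-4 + 12**2 + 3*12) = -60 + 124*(-4 + 144 + 36) = -60 + 124*176 = -60 + 21824 = 21764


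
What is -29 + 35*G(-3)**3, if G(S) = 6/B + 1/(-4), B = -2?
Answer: -78751/64 ≈ -1230.5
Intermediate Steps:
G(S) = -13/4 (G(S) = 6/(-2) + 1/(-4) = 6*(-1/2) + 1*(-1/4) = -3 - 1/4 = -13/4)
-29 + 35*G(-3)**3 = -29 + 35*(-13/4)**3 = -29 + 35*(-2197/64) = -29 - 76895/64 = -78751/64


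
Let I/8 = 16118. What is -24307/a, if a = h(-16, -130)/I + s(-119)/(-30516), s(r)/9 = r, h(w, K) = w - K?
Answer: -3985188458872/5899077 ≈ -6.7556e+5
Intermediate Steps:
I = 128944 (I = 8*16118 = 128944)
s(r) = 9*r
a = 5899077/163952296 (a = (-16 - 1*(-130))/128944 + (9*(-119))/(-30516) = (-16 + 130)*(1/128944) - 1071*(-1/30516) = 114*(1/128944) + 357/10172 = 57/64472 + 357/10172 = 5899077/163952296 ≈ 0.035980)
-24307/a = -24307/5899077/163952296 = -24307*163952296/5899077 = -3985188458872/5899077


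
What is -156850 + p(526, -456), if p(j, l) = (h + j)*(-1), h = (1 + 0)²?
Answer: -157377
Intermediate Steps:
h = 1 (h = 1² = 1)
p(j, l) = -1 - j (p(j, l) = (1 + j)*(-1) = -1 - j)
-156850 + p(526, -456) = -156850 + (-1 - 1*526) = -156850 + (-1 - 526) = -156850 - 527 = -157377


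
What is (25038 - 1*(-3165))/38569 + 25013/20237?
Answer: 1535470508/780520853 ≈ 1.9672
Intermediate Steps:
(25038 - 1*(-3165))/38569 + 25013/20237 = (25038 + 3165)*(1/38569) + 25013*(1/20237) = 28203*(1/38569) + 25013/20237 = 28203/38569 + 25013/20237 = 1535470508/780520853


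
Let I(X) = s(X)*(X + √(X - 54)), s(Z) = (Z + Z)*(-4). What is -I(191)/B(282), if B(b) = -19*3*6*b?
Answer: -72962/24111 - 382*√137/24111 ≈ -3.2115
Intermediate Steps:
s(Z) = -8*Z (s(Z) = (2*Z)*(-4) = -8*Z)
B(b) = -342*b
I(X) = -8*X*(X + √(-54 + X)) (I(X) = (-8*X)*(X + √(X - 54)) = (-8*X)*(X + √(-54 + X)) = -8*X*(X + √(-54 + X)))
-I(191)/B(282) = -(-8*191*(191 + √(-54 + 191)))/((-342*282)) = -(-8*191*(191 + √137))/(-96444) = -(-291848 - 1528*√137)*(-1)/96444 = -(72962/24111 + 382*√137/24111) = -72962/24111 - 382*√137/24111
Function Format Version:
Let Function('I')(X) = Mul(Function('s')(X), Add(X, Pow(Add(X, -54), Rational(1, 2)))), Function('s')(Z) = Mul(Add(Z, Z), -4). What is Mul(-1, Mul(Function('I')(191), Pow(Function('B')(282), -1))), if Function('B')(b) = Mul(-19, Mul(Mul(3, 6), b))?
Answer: Add(Rational(-72962, 24111), Mul(Rational(-382, 24111), Pow(137, Rational(1, 2)))) ≈ -3.2115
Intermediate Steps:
Function('s')(Z) = Mul(-8, Z) (Function('s')(Z) = Mul(Mul(2, Z), -4) = Mul(-8, Z))
Function('B')(b) = Mul(-342, b) (Function('B')(b) = Mul(-19, Mul(18, b)) = Mul(-342, b))
Function('I')(X) = Mul(-8, X, Add(X, Pow(Add(-54, X), Rational(1, 2)))) (Function('I')(X) = Mul(Mul(-8, X), Add(X, Pow(Add(X, -54), Rational(1, 2)))) = Mul(Mul(-8, X), Add(X, Pow(Add(-54, X), Rational(1, 2)))) = Mul(-8, X, Add(X, Pow(Add(-54, X), Rational(1, 2)))))
Mul(-1, Mul(Function('I')(191), Pow(Function('B')(282), -1))) = Mul(-1, Mul(Mul(-8, 191, Add(191, Pow(Add(-54, 191), Rational(1, 2)))), Pow(Mul(-342, 282), -1))) = Mul(-1, Mul(Mul(-8, 191, Add(191, Pow(137, Rational(1, 2)))), Pow(-96444, -1))) = Mul(-1, Mul(Add(-291848, Mul(-1528, Pow(137, Rational(1, 2)))), Rational(-1, 96444))) = Mul(-1, Add(Rational(72962, 24111), Mul(Rational(382, 24111), Pow(137, Rational(1, 2))))) = Add(Rational(-72962, 24111), Mul(Rational(-382, 24111), Pow(137, Rational(1, 2))))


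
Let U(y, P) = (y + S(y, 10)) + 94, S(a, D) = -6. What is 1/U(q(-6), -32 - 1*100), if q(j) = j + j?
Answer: 1/76 ≈ 0.013158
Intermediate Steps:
q(j) = 2*j
U(y, P) = 88 + y (U(y, P) = (y - 6) + 94 = (-6 + y) + 94 = 88 + y)
1/U(q(-6), -32 - 1*100) = 1/(88 + 2*(-6)) = 1/(88 - 12) = 1/76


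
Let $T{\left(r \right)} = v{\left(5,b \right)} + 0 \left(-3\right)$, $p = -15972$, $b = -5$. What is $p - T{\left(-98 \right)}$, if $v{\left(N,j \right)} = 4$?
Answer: $-15976$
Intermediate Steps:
$T{\left(r \right)} = 4$ ($T{\left(r \right)} = 4 + 0 \left(-3\right) = 4 + 0 = 4$)
$p - T{\left(-98 \right)} = -15972 - 4 = -15976$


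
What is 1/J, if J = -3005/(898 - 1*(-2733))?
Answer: -3631/3005 ≈ -1.2083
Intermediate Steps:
J = -3005/3631 (J = -3005/(898 + 2733) = -3005/3631 ≈ -0.82760)
1/J = 1/(-3005/3631) = -3631/3005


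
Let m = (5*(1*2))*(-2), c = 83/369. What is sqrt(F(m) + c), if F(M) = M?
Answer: I*sqrt(299177)/123 ≈ 4.4469*I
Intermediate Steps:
c = 83/369 (c = 83*(1/369) = 83/369 ≈ 0.22493)
m = -20 (m = (5*2)*(-2) = 10*(-2) = -20)
sqrt(F(m) + c) = sqrt(-20 + 83/369) = sqrt(-7297/369) = I*sqrt(299177)/123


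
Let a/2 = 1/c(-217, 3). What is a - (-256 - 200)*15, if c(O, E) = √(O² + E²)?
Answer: 6840 + √47098/23549 ≈ 6840.0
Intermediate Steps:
c(O, E) = √(E² + O²)
a = √47098/23549 (a = 2/(√(3² + (-217)²)) = 2/(√(9 + 47089)) = 2/(√47098) = 2*(√47098/47098) = √47098/23549 ≈ 0.0092157)
a - (-256 - 200)*15 = √47098/23549 - (-256 - 200)*15 = √47098/23549 - (-456)*15 = √47098/23549 - 1*(-6840) = √47098/23549 + 6840 = 6840 + √47098/23549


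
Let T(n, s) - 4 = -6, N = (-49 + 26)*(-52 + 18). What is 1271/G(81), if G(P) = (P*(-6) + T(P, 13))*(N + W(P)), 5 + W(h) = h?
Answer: -1271/418704 ≈ -0.0030356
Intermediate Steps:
W(h) = -5 + h
N = 782 (N = -23*(-34) = 782)
T(n, s) = -2 (T(n, s) = 4 - 6 = -2)
G(P) = (-2 - 6*P)*(777 + P) (G(P) = (P*(-6) - 2)*(782 + (-5 + P)) = (-6*P - 2)*(777 + P) = (-2 - 6*P)*(777 + P))
1271/G(81) = 1271/(-1554 - 4664*81 - 6*81²) = 1271/(-1554 - 377784 - 6*6561) = 1271/(-1554 - 377784 - 39366) = 1271/(-418704) = 1271*(-1/418704) = -1271/418704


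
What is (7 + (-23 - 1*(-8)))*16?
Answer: -128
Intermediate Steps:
(7 + (-23 - 1*(-8)))*16 = (7 + (-23 + 8))*16 = (7 - 15)*16 = -8*16 = -128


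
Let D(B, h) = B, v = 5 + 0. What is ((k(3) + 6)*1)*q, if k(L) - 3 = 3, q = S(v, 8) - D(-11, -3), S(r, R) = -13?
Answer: -24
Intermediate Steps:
v = 5
q = -2 (q = -13 - 1*(-11) = -13 + 11 = -2)
k(L) = 6 (k(L) = 3 + 3 = 6)
((k(3) + 6)*1)*q = ((6 + 6)*1)*(-2) = (12*1)*(-2) = 12*(-2) = -24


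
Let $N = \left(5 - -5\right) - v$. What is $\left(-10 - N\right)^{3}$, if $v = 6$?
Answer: $-2744$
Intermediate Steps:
$N = 4$ ($N = \left(5 - -5\right) - 6 = \left(5 + 5\right) - 6 = 10 - 6 = 4$)
$\left(-10 - N\right)^{3} = \left(-10 - 4\right)^{3} = \left(-14\right)^{3} = -2744$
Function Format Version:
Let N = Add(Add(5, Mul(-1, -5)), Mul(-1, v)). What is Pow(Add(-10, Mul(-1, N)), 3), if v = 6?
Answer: -2744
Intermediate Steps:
N = 4 (N = Add(Add(5, Mul(-1, -5)), Mul(-1, 6)) = Add(Add(5, 5), -6) = Add(10, -6) = 4)
Pow(Add(-10, Mul(-1, N)), 3) = Pow(Add(-10, Mul(-1, 4)), 3) = Pow(Add(-10, -4), 3) = Pow(-14, 3) = -2744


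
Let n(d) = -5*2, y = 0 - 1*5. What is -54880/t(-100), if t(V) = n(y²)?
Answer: 5488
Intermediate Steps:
y = -5 (y = 0 - 5 = -5)
n(d) = -10
t(V) = -10
-54880/t(-100) = -54880/(-10) = -54880*(-⅒) = 5488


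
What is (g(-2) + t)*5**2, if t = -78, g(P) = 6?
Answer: -1800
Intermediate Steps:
(g(-2) + t)*5**2 = (6 - 78)*5**2 = -72*25 = -1800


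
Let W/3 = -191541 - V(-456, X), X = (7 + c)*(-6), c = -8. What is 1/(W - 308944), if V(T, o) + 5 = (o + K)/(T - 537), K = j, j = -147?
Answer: -331/292455853 ≈ -1.1318e-6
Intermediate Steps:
K = -147
X = 6 (X = (7 - 8)*(-6) = -1*(-6) = 6)
V(T, o) = -5 + (-147 + o)/(-537 + T) (V(T, o) = -5 + (o - 147)/(T - 537) = -5 + (-147 + o)/(-537 + T))
W = -190195389/331 (W = 3*(-191541 - (2538 + 6 - 5*(-456))/(-537 - 456)) = 3*(-191541 - (2538 + 6 + 2280)/(-993)) = 3*(-191541 - (-1)*4824/993) = 3*(-191541 - 1*(-1608/331)) = 3*(-191541 + 1608/331) = 3*(-63398463/331) = -190195389/331 ≈ -5.7461e+5)
1/(W - 308944) = 1/(-190195389/331 - 308944) = 1/(-292455853/331) = -331/292455853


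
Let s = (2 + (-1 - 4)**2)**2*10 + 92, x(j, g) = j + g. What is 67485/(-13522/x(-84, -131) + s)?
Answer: 14509275/1600652 ≈ 9.0646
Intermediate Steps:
x(j, g) = g + j
s = 7382 (s = (2 + (-5)**2)**2*10 + 92 = (2 + 25)**2*10 + 92 = 27**2*10 + 92 = 729*10 + 92 = 7290 + 92 = 7382)
67485/(-13522/x(-84, -131) + s) = 67485/(-13522/(-131 - 84) + 7382) = 67485/(-13522/(-215) + 7382) = 67485/(-13522*(-1/215) + 7382) = 67485/(13522/215 + 7382) = 67485/(1600652/215) = 67485*(215/1600652) = 14509275/1600652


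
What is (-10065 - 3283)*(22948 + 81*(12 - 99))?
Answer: -212246548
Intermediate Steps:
(-10065 - 3283)*(22948 + 81*(12 - 99)) = -13348*(22948 + 81*(-87)) = -13348*(22948 - 7047) = -13348*15901 = -212246548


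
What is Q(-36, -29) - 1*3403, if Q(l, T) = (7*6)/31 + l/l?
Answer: -105420/31 ≈ -3400.6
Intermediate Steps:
Q(l, T) = 73/31 (Q(l, T) = 42*(1/31) + 1 = 42/31 + 1 = 73/31)
Q(-36, -29) - 1*3403 = 73/31 - 1*3403 = 73/31 - 3403 = -105420/31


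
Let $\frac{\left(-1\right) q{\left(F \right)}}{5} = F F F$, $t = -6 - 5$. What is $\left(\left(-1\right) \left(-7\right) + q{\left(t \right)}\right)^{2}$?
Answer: $44382244$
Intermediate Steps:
$t = -11$
$q{\left(F \right)} = - 5 F^{3}$ ($q{\left(F \right)} = - 5 F F F = - 5 F^{2} F = - 5 F^{3}$)
$\left(\left(-1\right) \left(-7\right) + q{\left(t \right)}\right)^{2} = \left(\left(-1\right) \left(-7\right) - 5 \left(-11\right)^{3}\right)^{2} = \left(7 - -6655\right)^{2} = \left(7 + 6655\right)^{2} = 6662^{2} = 44382244$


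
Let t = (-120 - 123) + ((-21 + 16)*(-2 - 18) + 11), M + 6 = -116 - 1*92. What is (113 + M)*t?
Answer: 13332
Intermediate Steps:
M = -214 (M = -6 + (-116 - 1*92) = -6 + (-116 - 92) = -6 - 208 = -214)
t = -132 (t = -243 + (-5*(-20) + 11) = -243 + (100 + 11) = -243 + 111 = -132)
(113 + M)*t = (113 - 214)*(-132) = -101*(-132) = 13332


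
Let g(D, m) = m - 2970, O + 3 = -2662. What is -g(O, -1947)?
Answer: 4917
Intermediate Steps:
O = -2665 (O = -3 - 2662 = -2665)
g(D, m) = -2970 + m
-g(O, -1947) = -(-2970 - 1947) = -1*(-4917) = 4917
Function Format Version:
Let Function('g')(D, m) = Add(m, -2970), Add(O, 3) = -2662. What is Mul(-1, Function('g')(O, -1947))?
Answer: 4917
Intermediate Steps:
O = -2665 (O = Add(-3, -2662) = -2665)
Function('g')(D, m) = Add(-2970, m)
Mul(-1, Function('g')(O, -1947)) = Mul(-1, Add(-2970, -1947)) = Mul(-1, -4917) = 4917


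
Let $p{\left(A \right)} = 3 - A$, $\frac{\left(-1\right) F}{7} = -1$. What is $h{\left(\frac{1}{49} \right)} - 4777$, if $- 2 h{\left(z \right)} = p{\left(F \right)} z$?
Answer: $- \frac{234071}{49} \approx -4777.0$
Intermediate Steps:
$F = 7$ ($F = \left(-7\right) \left(-1\right) = 7$)
$h{\left(z \right)} = 2 z$ ($h{\left(z \right)} = - \frac{\left(3 - 7\right) z}{2} = - \frac{\left(-4\right) z}{2} = 2 z$)
$h{\left(\frac{1}{49} \right)} - 4777 = \frac{2}{49} - 4777 = - \frac{234071}{49}$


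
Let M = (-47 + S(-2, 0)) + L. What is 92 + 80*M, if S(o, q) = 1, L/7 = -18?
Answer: -13668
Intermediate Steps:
L = -126 (L = 7*(-18) = -126)
M = -172 (M = (-47 + 1) - 126 = -46 - 126 = -172)
92 + 80*M = 92 + 80*(-172) = 92 - 13760 = -13668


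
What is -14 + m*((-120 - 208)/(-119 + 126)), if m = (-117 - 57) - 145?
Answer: 104534/7 ≈ 14933.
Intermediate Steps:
m = -319 (m = -174 - 145 = -319)
-14 + m*((-120 - 208)/(-119 + 126)) = -14 - 319*(-120 - 208)/(-119 + 126) = -14 - (-104632)/7 = -14 - 319*(-328/7) = -14 + 104632/7 = 104534/7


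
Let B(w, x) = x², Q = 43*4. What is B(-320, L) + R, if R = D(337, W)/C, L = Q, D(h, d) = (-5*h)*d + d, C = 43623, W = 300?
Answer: 430012544/14541 ≈ 29572.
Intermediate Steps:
D(h, d) = d - 5*d*h (D(h, d) = -5*d*h + d = d - 5*d*h)
Q = 172
L = 172
R = -168400/14541 (R = (300*(1 - 5*337))/43623 = (300*(1 - 1685))*(1/43623) = (300*(-1684))*(1/43623) = -505200*1/43623 = -168400/14541 ≈ -11.581)
B(-320, L) + R = 172² - 168400/14541 = 29584 - 168400/14541 = 430012544/14541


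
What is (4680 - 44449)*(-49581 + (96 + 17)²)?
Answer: 1463976428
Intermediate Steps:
(4680 - 44449)*(-49581 + (96 + 17)²) = -39769*(-49581 + 113²) = -39769*(-49581 + 12769) = -39769*(-36812) = 1463976428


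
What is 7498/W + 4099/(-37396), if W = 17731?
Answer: 207715839/663068476 ≈ 0.31326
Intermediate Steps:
7498/W + 4099/(-37396) = 7498/17731 + 4099/(-37396) = 7498*(1/17731) + 4099*(-1/37396) = 7498/17731 - 4099/37396 = 207715839/663068476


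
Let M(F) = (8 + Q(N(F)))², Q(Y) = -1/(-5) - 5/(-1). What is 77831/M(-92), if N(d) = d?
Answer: 1945775/4356 ≈ 446.69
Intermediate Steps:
Q(Y) = 26/5 (Q(Y) = -1*(-⅕) - 5*(-1) = ⅕ + 5 = 26/5)
M(F) = 4356/25 (M(F) = (8 + 26/5)² = (66/5)² = 4356/25)
77831/M(-92) = 77831/(4356/25) = 77831*(25/4356) = 1945775/4356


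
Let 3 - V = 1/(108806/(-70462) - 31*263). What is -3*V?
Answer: -2585740407/287292746 ≈ -9.0004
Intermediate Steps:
V = 861913469/287292746 (V = 3 - 1/(108806/(-70462) - 31*263) = 3 - 1/(108806*(-1/70462) - 8153) = 3 - 1/(-54403/35231 - 8153) = 3 - 1/(-287292746/35231) = 3 - 1*(-35231/287292746) = 3 + 35231/287292746 = 861913469/287292746 ≈ 3.0001)
-3*V = -3*861913469/287292746 = -2585740407/287292746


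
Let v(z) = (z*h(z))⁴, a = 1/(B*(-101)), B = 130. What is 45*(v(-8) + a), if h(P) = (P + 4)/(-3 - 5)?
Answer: 30251511/2626 ≈ 11520.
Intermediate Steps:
h(P) = -½ - P/8 (h(P) = (4 + P)/(-8) = (4 + P)*(-⅛) = -½ - P/8)
a = -1/13130 (a = 1/(130*(-101)) = (1/130)*(-1/101) = -1/13130 ≈ -7.6161e-5)
v(z) = z⁴*(-½ - z/8)⁴ (v(z) = (z*(-½ - z/8))⁴ = z⁴*(-½ - z/8)⁴)
45*(v(-8) + a) = 45*((1/4096)*(-8)⁴*(4 - 8)⁴ - 1/13130) = 45*((1/4096)*4096*(-4)⁴ - 1/13130) = 45*((1/4096)*4096*256 - 1/13130) = 45*(256 - 1/13130) = 45*(3361279/13130) = 30251511/2626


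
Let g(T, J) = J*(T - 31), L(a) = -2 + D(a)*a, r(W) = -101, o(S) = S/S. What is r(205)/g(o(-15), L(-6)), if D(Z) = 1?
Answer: -101/240 ≈ -0.42083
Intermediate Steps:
o(S) = 1
L(a) = -2 + a (L(a) = -2 + 1*a = -2 + a)
g(T, J) = J*(-31 + T)
r(205)/g(o(-15), L(-6)) = -101*1/((-31 + 1)*(-2 - 6)) = -101/((-8*(-30))) = -101/240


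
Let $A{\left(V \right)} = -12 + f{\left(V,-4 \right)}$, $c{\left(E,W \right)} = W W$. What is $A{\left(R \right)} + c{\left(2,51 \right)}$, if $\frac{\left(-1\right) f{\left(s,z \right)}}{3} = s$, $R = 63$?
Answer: $2400$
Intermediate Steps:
$f{\left(s,z \right)} = - 3 s$
$c{\left(E,W \right)} = W^{2}$
$A{\left(V \right)} = -12 - 3 V$
$A{\left(R \right)} + c{\left(2,51 \right)} = \left(-12 - 189\right) + 51^{2} = \left(-12 - 189\right) + 2601 = -201 + 2601 = 2400$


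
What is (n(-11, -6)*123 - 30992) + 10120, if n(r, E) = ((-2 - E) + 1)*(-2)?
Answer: -22102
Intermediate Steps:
n(r, E) = 2 + 2*E (n(r, E) = (-1 - E)*(-2) = 2 + 2*E)
(n(-11, -6)*123 - 30992) + 10120 = ((2 + 2*(-6))*123 - 30992) + 10120 = ((2 - 12)*123 - 30992) + 10120 = (-10*123 - 30992) + 10120 = (-1230 - 30992) + 10120 = -32222 + 10120 = -22102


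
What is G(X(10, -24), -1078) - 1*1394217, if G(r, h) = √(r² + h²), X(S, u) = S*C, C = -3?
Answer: -1394217 + 2*√290746 ≈ -1.3931e+6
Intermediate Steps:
X(S, u) = -3*S (X(S, u) = S*(-3) = -3*S)
G(r, h) = √(h² + r²)
G(X(10, -24), -1078) - 1*1394217 = √((-1078)² + (-3*10)²) - 1*1394217 = √(1162084 + (-30)²) - 1394217 = √(1162084 + 900) - 1394217 = √1162984 - 1394217 = 2*√290746 - 1394217 = -1394217 + 2*√290746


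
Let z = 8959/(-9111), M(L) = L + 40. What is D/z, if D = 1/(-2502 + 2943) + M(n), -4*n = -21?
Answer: -7820275/169932 ≈ -46.020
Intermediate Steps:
n = 21/4 (n = -1/4*(-21) = 21/4 ≈ 5.2500)
M(L) = 40 + L
z = -8959/9111 (z = 8959*(-1/9111) = -8959/9111 ≈ -0.98332)
D = 79825/1764 (D = 1/(-2502 + 2943) + (40 + 21/4) = 1/441 + 181/4 = 79825/1764 ≈ 45.252)
D/z = 79825/(1764*(-8959/9111)) = (79825/1764)*(-9111/8959) = -7820275/169932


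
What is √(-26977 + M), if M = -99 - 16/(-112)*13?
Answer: I*√1326633/7 ≈ 164.54*I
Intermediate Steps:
M = -680/7 (M = -99 - 16*(-1/112)*13 = -99 + (⅐)*13 = -99 + 13/7 = -680/7 ≈ -97.143)
√(-26977 + M) = √(-26977 - 680/7) = √(-189519/7) = I*√1326633/7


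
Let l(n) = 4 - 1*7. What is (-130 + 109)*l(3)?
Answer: 63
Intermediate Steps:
l(n) = -3 (l(n) = 4 - 7 = -3)
(-130 + 109)*l(3) = (-130 + 109)*(-3) = -21*(-3) = 63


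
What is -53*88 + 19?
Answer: -4645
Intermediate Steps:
-53*88 + 19 = -4664 + 19 = -4645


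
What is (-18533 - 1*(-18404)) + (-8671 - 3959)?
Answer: -12759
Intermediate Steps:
(-18533 - 1*(-18404)) + (-8671 - 3959) = (-18533 + 18404) - 12630 = -129 - 12630 = -12759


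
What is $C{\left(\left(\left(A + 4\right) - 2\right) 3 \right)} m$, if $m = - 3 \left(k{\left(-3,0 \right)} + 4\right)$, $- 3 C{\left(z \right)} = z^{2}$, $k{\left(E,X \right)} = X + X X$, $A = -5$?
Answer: $324$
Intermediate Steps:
$k{\left(E,X \right)} = X + X^{2}$
$C{\left(z \right)} = - \frac{z^{2}}{3}$
$m = -12$ ($m = - 3 \left(0 \left(1 + 0\right) + 4\right) = - 3 \left(0 \cdot 1 + 4\right) = - 3 \left(0 + 4\right) = \left(-3\right) 4 = -12$)
$C{\left(\left(\left(A + 4\right) - 2\right) 3 \right)} m = - \frac{\left(\left(\left(-5 + 4\right) - 2\right) 3\right)^{2}}{3} \left(-12\right) = - \frac{\left(\left(-1 - 2\right) 3\right)^{2}}{3} \left(-12\right) = - \frac{\left(\left(-3\right) 3\right)^{2}}{3} \left(-12\right) = - \frac{\left(-9\right)^{2}}{3} \left(-12\right) = \left(- \frac{1}{3}\right) 81 \left(-12\right) = \left(-27\right) \left(-12\right) = 324$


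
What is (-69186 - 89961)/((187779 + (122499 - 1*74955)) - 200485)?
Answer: -159147/34838 ≈ -4.5682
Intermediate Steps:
(-69186 - 89961)/((187779 + (122499 - 1*74955)) - 200485) = -159147/((187779 + (122499 - 74955)) - 200485) = -159147/((187779 + 47544) - 200485) = -159147/(235323 - 200485) = -159147/34838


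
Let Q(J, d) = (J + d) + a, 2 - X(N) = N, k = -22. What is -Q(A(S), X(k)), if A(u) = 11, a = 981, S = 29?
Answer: -1016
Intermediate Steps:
X(N) = 2 - N
Q(J, d) = 981 + J + d (Q(J, d) = (J + d) + 981 = 981 + J + d)
-Q(A(S), X(k)) = -(981 + 11 + (2 - 1*(-22))) = -(981 + 11 + (2 + 22)) = -(981 + 11 + 24) = -1*1016 = -1016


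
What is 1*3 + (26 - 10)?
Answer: 19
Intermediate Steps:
1*3 + (26 - 10) = 3 + 16 = 19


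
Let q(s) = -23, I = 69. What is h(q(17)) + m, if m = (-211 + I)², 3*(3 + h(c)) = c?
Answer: 60460/3 ≈ 20153.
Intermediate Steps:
h(c) = -3 + c/3
m = 20164 (m = (-211 + 69)² = (-142)² = 20164)
h(q(17)) + m = (-3 + (⅓)*(-23)) + 20164 = (-3 - 23/3) + 20164 = -32/3 + 20164 = 60460/3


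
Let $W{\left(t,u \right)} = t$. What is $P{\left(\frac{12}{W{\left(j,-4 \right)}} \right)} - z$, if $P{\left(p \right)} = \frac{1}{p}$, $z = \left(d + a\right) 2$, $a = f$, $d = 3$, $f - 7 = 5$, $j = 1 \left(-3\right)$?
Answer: $- \frac{121}{4} \approx -30.25$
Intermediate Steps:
$j = -3$
$f = 12$ ($f = 7 + 5 = 12$)
$a = 12$
$z = 30$ ($z = \left(3 + 12\right) 2 = 15 \cdot 2 = 30$)
$P{\left(\frac{12}{W{\left(j,-4 \right)}} \right)} - z = \frac{1}{12 \frac{1}{-3}} - 30 = \frac{1}{12 \left(- \frac{1}{3}\right)} - 30 = \frac{1}{-4} - 30 = - \frac{1}{4} - 30 = - \frac{121}{4}$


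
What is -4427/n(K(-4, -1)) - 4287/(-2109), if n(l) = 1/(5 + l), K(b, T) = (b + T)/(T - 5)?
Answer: -108917761/4218 ≈ -25822.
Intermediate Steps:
K(b, T) = (T + b)/(-5 + T)
-4427/n(K(-4, -1)) - 4287/(-2109) = -(22135 + 4427*(-1 - 4)/(-5 - 1)) - 4287/(-2109) = -4427/(1/(5 - 5/(-6))) - 4287*(-1/2109) = -4427/(1/(5 - ⅙*(-5))) + 1429/703 = -4427/(1/(5 + ⅚)) + 1429/703 = -4427/(1/(35/6)) + 1429/703 = -4427/6/35 + 1429/703 = -4427*35/6 + 1429/703 = -154945/6 + 1429/703 = -108917761/4218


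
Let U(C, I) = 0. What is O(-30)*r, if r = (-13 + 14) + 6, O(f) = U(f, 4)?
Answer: 0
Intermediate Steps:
O(f) = 0
r = 7 (r = 1 + 6 = 7)
O(-30)*r = 0*7 = 0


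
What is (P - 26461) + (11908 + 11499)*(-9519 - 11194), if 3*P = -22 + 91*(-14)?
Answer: -484856084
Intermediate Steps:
P = -432 (P = (-22 + 91*(-14))/3 = (-22 - 1274)/3 = (⅓)*(-1296) = -432)
(P - 26461) + (11908 + 11499)*(-9519 - 11194) = (-432 - 26461) + (11908 + 11499)*(-9519 - 11194) = -26893 + 23407*(-20713) = -26893 - 484829191 = -484856084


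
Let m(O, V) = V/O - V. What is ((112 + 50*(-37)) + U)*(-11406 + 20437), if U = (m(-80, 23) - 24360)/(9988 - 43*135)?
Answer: -5270085051473/334640 ≈ -1.5749e+7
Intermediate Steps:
m(O, V) = -V + V/O
U = -1950663/334640 (U = ((-1*23 + 23/(-80)) - 24360)/(9988 - 43*135) = ((-23 + 23*(-1/80)) - 24360)/(9988 - 5805) = ((-23 - 23/80) - 24360)/4183 = (-1863/80 - 24360)*(1/4183) = -1950663/80*1/4183 = -1950663/334640 ≈ -5.8291)
((112 + 50*(-37)) + U)*(-11406 + 20437) = ((112 + 50*(-37)) - 1950663/334640)*(-11406 + 20437) = ((112 - 1850) - 1950663/334640)*9031 = (-1738 - 1950663/334640)*9031 = -583554983/334640*9031 = -5270085051473/334640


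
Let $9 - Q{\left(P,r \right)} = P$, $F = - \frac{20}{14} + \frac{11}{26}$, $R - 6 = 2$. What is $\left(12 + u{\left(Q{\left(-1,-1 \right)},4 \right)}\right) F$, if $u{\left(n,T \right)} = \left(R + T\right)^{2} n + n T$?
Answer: $- \frac{136518}{91} \approx -1500.2$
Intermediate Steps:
$R = 8$ ($R = 6 + 2 = 8$)
$F = - \frac{183}{182}$ ($F = \left(-20\right) \frac{1}{14} + 11 \cdot \frac{1}{26} = - \frac{10}{7} + \frac{11}{26} = - \frac{183}{182} \approx -1.0055$)
$Q{\left(P,r \right)} = 9 - P$
$u{\left(n,T \right)} = T n + n \left(8 + T\right)^{2}$ ($u{\left(n,T \right)} = \left(8 + T\right)^{2} n + n T = n \left(8 + T\right)^{2} + T n = T n + n \left(8 + T\right)^{2}$)
$\left(12 + u{\left(Q{\left(-1,-1 \right)},4 \right)}\right) F = \left(12 + \left(9 - -1\right) \left(4 + \left(8 + 4\right)^{2}\right)\right) \left(- \frac{183}{182}\right) = \left(12 + \left(9 + 1\right) \left(4 + 12^{2}\right)\right) \left(- \frac{183}{182}\right) = \left(12 + 10 \left(4 + 144\right)\right) \left(- \frac{183}{182}\right) = \left(12 + 10 \cdot 148\right) \left(- \frac{183}{182}\right) = \left(12 + 1480\right) \left(- \frac{183}{182}\right) = 1492 \left(- \frac{183}{182}\right) = - \frac{136518}{91}$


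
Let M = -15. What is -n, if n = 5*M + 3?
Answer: 72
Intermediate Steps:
n = -72 (n = 5*(-15) + 3 = -75 + 3 = -72)
-n = -1*(-72) = 72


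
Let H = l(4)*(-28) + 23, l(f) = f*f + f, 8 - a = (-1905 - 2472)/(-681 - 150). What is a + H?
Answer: -147992/277 ≈ -534.27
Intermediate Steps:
a = 757/277 (a = 8 - (-1905 - 2472)/(-681 - 150) = 8 - (-4377)/(-831) = 8 - (-4377)*(-1)/831 = 8 - 1*1459/277 = 8 - 1459/277 = 757/277 ≈ 2.7329)
l(f) = f + f² (l(f) = f² + f = f + f²)
H = -537 (H = (4*(1 + 4))*(-28) + 23 = (4*5)*(-28) + 23 = 20*(-28) + 23 = -560 + 23 = -537)
a + H = 757/277 - 537 = -147992/277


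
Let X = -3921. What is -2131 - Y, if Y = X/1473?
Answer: -1045014/491 ≈ -2128.3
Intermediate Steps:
Y = -1307/491 (Y = -3921/1473 = -3921*1/1473 = -1307/491 ≈ -2.6619)
-2131 - Y = -2131 - 1*(-1307/491) = -2131 + 1307/491 = -1045014/491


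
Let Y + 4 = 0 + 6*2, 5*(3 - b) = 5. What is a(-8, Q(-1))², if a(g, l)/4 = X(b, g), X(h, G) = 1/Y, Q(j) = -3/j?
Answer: ¼ ≈ 0.25000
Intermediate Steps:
b = 2 (b = 3 - ⅕*5 = 3 - 1 = 2)
Y = 8 (Y = -4 + (0 + 6*2) = -4 + (0 + 12) = -4 + 12 = 8)
X(h, G) = ⅛ (X(h, G) = 1/8 = ⅛)
a(g, l) = ½ (a(g, l) = 4*(⅛) = ½)
a(-8, Q(-1))² = (½)² = ¼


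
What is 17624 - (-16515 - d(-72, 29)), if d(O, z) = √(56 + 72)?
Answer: 34139 + 8*√2 ≈ 34150.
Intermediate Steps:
d(O, z) = 8*√2 (d(O, z) = √128 = 8*√2)
17624 - (-16515 - d(-72, 29)) = 17624 - (-16515 - 8*√2) = 17624 + (16515 + 8*√2) = 34139 + 8*√2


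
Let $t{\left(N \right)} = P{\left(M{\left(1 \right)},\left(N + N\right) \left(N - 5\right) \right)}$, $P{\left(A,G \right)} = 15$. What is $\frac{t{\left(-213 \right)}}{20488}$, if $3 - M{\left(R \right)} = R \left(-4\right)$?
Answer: $\frac{15}{20488} \approx 0.00073214$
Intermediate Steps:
$M{\left(R \right)} = 3 + 4 R$ ($M{\left(R \right)} = 3 - R \left(-4\right) = 3 - - 4 R = 3 + 4 R$)
$t{\left(N \right)} = 15$
$\frac{t{\left(-213 \right)}}{20488} = \frac{15}{20488}$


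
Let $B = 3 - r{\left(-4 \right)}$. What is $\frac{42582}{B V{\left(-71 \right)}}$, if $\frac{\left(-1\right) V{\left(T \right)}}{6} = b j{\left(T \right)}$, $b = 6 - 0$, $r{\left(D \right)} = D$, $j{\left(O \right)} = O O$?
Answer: $- \frac{7097}{211722} \approx -0.03352$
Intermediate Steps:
$j{\left(O \right)} = O^{2}$
$b = 6$ ($b = 6 + 0 = 6$)
$B = 7$ ($B = 3 - -4 = 3 + 4 = 7$)
$V{\left(T \right)} = - 36 T^{2}$ ($V{\left(T \right)} = - 6 \cdot 6 T^{2} = - 36 T^{2}$)
$\frac{42582}{B V{\left(-71 \right)}} = \frac{42582}{7 \left(- 36 \left(-71\right)^{2}\right)} = \frac{42582}{7 \left(\left(-36\right) 5041\right)} = \frac{42582}{7 \left(-181476\right)} = \frac{42582}{-1270332} = 42582 \left(- \frac{1}{1270332}\right) = - \frac{7097}{211722}$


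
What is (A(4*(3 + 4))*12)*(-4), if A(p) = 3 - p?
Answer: 1200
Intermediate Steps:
(A(4*(3 + 4))*12)*(-4) = ((3 - 4*(3 + 4))*12)*(-4) = ((3 - 4*7)*12)*(-4) = ((3 - 1*28)*12)*(-4) = ((3 - 28)*12)*(-4) = -25*12*(-4) = -300*(-4) = 1200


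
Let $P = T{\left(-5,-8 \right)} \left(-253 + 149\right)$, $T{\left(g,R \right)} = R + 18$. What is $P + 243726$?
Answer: $242686$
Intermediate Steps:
$T{\left(g,R \right)} = 18 + R$
$P = -1040$ ($P = \left(18 - 8\right) \left(-253 + 149\right) = 10 \left(-104\right) = -1040$)
$P + 243726 = -1040 + 243726 = 242686$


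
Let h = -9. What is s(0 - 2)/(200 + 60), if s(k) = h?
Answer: -9/260 ≈ -0.034615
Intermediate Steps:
s(k) = -9
s(0 - 2)/(200 + 60) = -9/(200 + 60) = -9/260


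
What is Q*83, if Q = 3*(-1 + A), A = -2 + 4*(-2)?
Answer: -2739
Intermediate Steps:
A = -10 (A = -2 - 8 = -10)
Q = -33 (Q = 3*(-1 - 10) = 3*(-11) = -33)
Q*83 = -33*83 = -2739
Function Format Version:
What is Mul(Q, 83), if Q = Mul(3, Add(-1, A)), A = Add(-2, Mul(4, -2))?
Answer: -2739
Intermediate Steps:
A = -10 (A = Add(-2, -8) = -10)
Q = -33 (Q = Mul(3, Add(-1, -10)) = Mul(3, -11) = -33)
Mul(Q, 83) = Mul(-33, 83) = -2739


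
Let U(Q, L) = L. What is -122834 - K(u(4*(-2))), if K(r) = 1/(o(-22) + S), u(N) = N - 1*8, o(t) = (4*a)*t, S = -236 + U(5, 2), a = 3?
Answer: -61171331/498 ≈ -1.2283e+5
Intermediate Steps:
S = -234 (S = -236 + 2 = -234)
o(t) = 12*t (o(t) = (4*3)*t = 12*t)
u(N) = -8 + N (u(N) = N - 8 = -8 + N)
K(r) = -1/498 (K(r) = 1/(12*(-22) - 234) = 1/(-264 - 234) = 1/(-498) = -1/498)
-122834 - K(u(4*(-2))) = -122834 - 1*(-1/498) = -122834 + 1/498 = -61171331/498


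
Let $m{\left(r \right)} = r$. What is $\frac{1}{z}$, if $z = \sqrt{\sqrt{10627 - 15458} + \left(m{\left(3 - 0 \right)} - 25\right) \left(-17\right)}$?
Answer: $\frac{1}{\sqrt{374 + i \sqrt{4831}}} \approx 0.051055 - 0.0047039 i$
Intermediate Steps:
$z = \sqrt{374 + i \sqrt{4831}}$ ($z = \sqrt{\sqrt{10627 - 15458} + \left(\left(3 - 0\right) - 25\right) \left(-17\right)} = \sqrt{\sqrt{-4831} + \left(\left(3 + 0\right) - 25\right) \left(-17\right)} = \sqrt{i \sqrt{4831} + \left(3 - 25\right) \left(-17\right)} = \sqrt{i \sqrt{4831} - -374} = \sqrt{i \sqrt{4831} + 374} = \sqrt{374 + i \sqrt{4831}} \approx 19.422 + 1.7894 i$)
$\frac{1}{z} = \frac{1}{\sqrt{374 + i \sqrt{4831}}}$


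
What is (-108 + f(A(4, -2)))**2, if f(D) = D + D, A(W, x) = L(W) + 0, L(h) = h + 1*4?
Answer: 8464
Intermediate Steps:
L(h) = 4 + h (L(h) = h + 4 = 4 + h)
A(W, x) = 4 + W (A(W, x) = (4 + W) + 0 = 4 + W)
f(D) = 2*D
(-108 + f(A(4, -2)))**2 = (-108 + 2*(4 + 4))**2 = (-108 + 2*8)**2 = (-108 + 16)**2 = (-92)**2 = 8464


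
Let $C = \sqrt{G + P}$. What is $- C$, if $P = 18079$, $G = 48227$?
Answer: $- \sqrt{66306} \approx -257.5$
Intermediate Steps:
$C = \sqrt{66306}$ ($C = \sqrt{48227 + 18079} = \sqrt{66306} \approx 257.5$)
$- C = - \sqrt{66306}$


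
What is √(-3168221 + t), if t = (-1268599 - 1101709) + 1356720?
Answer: I*√4181809 ≈ 2044.9*I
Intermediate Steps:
t = -1013588 (t = -2370308 + 1356720 = -1013588)
√(-3168221 + t) = √(-3168221 - 1013588) = √(-4181809) = I*√4181809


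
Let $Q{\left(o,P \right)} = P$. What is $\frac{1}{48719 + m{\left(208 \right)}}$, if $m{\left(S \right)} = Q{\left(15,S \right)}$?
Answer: $\frac{1}{48927} \approx 2.0439 \cdot 10^{-5}$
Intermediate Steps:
$m{\left(S \right)} = S$
$\frac{1}{48719 + m{\left(208 \right)}} = \frac{1}{48719 + 208} = \frac{1}{48927}$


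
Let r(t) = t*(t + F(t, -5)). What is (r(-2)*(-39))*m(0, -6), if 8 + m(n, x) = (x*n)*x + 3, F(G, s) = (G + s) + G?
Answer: 4290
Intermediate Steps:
F(G, s) = s + 2*G
m(n, x) = -5 + n*x² (m(n, x) = -8 + ((x*n)*x + 3) = -8 + ((n*x)*x + 3) = -8 + (n*x² + 3) = -8 + (3 + n*x²) = -5 + n*x²)
r(t) = t*(-5 + 3*t) (r(t) = t*(t + (-5 + 2*t)) = t*(-5 + 3*t))
(r(-2)*(-39))*m(0, -6) = (-2*(-5 + 3*(-2))*(-39))*(-5 + 0*(-6)²) = (-2*(-5 - 6)*(-39))*(-5 + 0*36) = (-2*(-11)*(-39))*(-5 + 0) = (22*(-39))*(-5) = -858*(-5) = 4290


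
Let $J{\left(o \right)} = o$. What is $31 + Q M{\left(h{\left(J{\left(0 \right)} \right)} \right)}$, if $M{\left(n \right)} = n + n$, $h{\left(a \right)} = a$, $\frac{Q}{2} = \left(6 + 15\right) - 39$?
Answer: $31$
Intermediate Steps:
$Q = -36$ ($Q = 2 \left(\left(6 + 15\right) - 39\right) = 2 \left(21 - 39\right) = 2 \left(-18\right) = -36$)
$M{\left(n \right)} = 2 n$
$31 + Q M{\left(h{\left(J{\left(0 \right)} \right)} \right)} = 31 - 36 \cdot 2 \cdot 0 = 31 - 0 = 31 + 0 = 31$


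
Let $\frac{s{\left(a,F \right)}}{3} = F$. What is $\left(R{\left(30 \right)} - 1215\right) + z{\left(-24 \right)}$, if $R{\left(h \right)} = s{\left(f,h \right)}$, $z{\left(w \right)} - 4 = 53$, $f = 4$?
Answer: $-1068$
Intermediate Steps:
$s{\left(a,F \right)} = 3 F$
$z{\left(w \right)} = 57$ ($z{\left(w \right)} = 4 + 53 = 57$)
$R{\left(h \right)} = 3 h$
$\left(R{\left(30 \right)} - 1215\right) + z{\left(-24 \right)} = \left(3 \cdot 30 - 1215\right) + 57 = \left(90 - 1215\right) + 57 = -1125 + 57 = -1068$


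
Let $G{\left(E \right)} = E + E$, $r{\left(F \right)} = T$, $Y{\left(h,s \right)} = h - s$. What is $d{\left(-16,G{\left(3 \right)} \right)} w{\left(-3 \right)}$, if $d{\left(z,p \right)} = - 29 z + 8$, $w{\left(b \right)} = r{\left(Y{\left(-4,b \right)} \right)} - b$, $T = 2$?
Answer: $2360$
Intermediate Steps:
$r{\left(F \right)} = 2$
$G{\left(E \right)} = 2 E$
$w{\left(b \right)} = 2 - b$
$d{\left(z,p \right)} = 8 - 29 z$
$d{\left(-16,G{\left(3 \right)} \right)} w{\left(-3 \right)} = \left(8 - -464\right) \left(2 - -3\right) = \left(8 + 464\right) \left(2 + 3\right) = 472 \cdot 5 = 2360$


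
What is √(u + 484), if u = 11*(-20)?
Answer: 2*√66 ≈ 16.248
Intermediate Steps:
u = -220
√(u + 484) = √(-220 + 484) = √264 = 2*√66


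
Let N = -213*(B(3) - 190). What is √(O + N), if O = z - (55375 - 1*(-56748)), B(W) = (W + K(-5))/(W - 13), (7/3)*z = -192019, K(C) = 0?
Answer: I*√754026490/70 ≈ 392.28*I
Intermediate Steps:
z = -576057/7 (z = (3/7)*(-192019) = -576057/7 ≈ -82294.)
B(W) = W/(-13 + W) (B(W) = (W + 0)/(W - 13) = W/(-13 + W))
O = -1360918/7 (O = -576057/7 - (55375 - 1*(-56748)) = -576057/7 - (55375 + 56748) = -576057/7 - 1*112123 = -576057/7 - 112123 = -1360918/7 ≈ -1.9442e+5)
N = 405339/10 (N = -213*(3/(-13 + 3) - 190) = -213*(3/(-10) - 190) = -213*(3*(-⅒) - 190) = -213*(-3/10 - 190) = -213*(-1903/10) = 405339/10 ≈ 40534.)
√(O + N) = √(-1360918/7 + 405339/10) = √(-10771807/70) = I*√754026490/70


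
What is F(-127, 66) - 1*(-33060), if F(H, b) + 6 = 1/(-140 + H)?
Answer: 8825417/267 ≈ 33054.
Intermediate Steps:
F(H, b) = -6 + 1/(-140 + H)
F(-127, 66) - 1*(-33060) = (841 - 6*(-127))/(-140 - 127) - 1*(-33060) = (841 + 762)/(-267) + 33060 = -1/267*1603 + 33060 = -1603/267 + 33060 = 8825417/267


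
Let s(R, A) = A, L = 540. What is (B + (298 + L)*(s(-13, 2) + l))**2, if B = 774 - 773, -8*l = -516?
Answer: 3105609984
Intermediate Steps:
l = 129/2 (l = -1/8*(-516) = 129/2 ≈ 64.500)
B = 1
(B + (298 + L)*(s(-13, 2) + l))**2 = (1 + (298 + 540)*(2 + 129/2))**2 = (1 + 838*(133/2))**2 = (1 + 55727)**2 = 55728**2 = 3105609984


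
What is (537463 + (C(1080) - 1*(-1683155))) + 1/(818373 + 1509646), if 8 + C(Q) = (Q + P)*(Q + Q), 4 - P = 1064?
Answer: 5270192692391/2328019 ≈ 2.2638e+6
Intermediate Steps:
P = -1060 (P = 4 - 1*1064 = 4 - 1064 = -1060)
C(Q) = -8 + 2*Q*(-1060 + Q) (C(Q) = -8 + (Q - 1060)*(Q + Q) = -8 + (-1060 + Q)*(2*Q) = -8 + 2*Q*(-1060 + Q))
(537463 + (C(1080) - 1*(-1683155))) + 1/(818373 + 1509646) = (537463 + ((-8 - 2120*1080 + 2*1080**2) - 1*(-1683155))) + 1/(818373 + 1509646) = (537463 + ((-8 - 2289600 + 2*1166400) + 1683155)) + 1/2328019 = (537463 + ((-8 - 2289600 + 2332800) + 1683155)) + 1/2328019 = (537463 + (43192 + 1683155)) + 1/2328019 = (537463 + 1726347) + 1/2328019 = 2263810 + 1/2328019 = 5270192692391/2328019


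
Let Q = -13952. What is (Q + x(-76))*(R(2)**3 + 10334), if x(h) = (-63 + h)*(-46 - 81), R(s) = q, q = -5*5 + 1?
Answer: -12916490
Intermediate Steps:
q = -24 (q = -25 + 1 = -24)
R(s) = -24
x(h) = 8001 - 127*h (x(h) = (-63 + h)*(-127) = 8001 - 127*h)
(Q + x(-76))*(R(2)**3 + 10334) = (-13952 + (8001 - 127*(-76)))*((-24)**3 + 10334) = (-13952 + (8001 + 9652))*(-13824 + 10334) = (-13952 + 17653)*(-3490) = 3701*(-3490) = -12916490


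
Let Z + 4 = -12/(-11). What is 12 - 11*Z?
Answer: 44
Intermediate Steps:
Z = -32/11 (Z = -4 - 12/(-11) = -4 - 12*(-1/11) = -4 + 12/11 = -32/11 ≈ -2.9091)
12 - 11*Z = 12 - 11*(-32/11) = 12 + 32 = 44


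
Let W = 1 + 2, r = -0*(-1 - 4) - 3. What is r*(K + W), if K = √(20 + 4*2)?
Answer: -9 - 6*√7 ≈ -24.875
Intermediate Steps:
r = -3 (r = -0*(-5) - 3 = -3*0 - 3 = 0 - 3 = -3)
K = 2*√7 (K = √(20 + 8) = √28 = 2*√7 ≈ 5.2915)
W = 3
r*(K + W) = -3*(2*√7 + 3) = -3*(3 + 2*√7) = -9 - 6*√7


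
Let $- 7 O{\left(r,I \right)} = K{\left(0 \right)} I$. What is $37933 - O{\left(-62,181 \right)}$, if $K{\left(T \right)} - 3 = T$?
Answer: $\frac{266074}{7} \approx 38011.0$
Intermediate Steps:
$K{\left(T \right)} = 3 + T$
$O{\left(r,I \right)} = - \frac{3 I}{7}$ ($O{\left(r,I \right)} = - \frac{\left(3 + 0\right) I}{7} = - \frac{3 I}{7}$)
$37933 - O{\left(-62,181 \right)} = 37933 - \left(- \frac{3}{7}\right) 181 = 37933 - - \frac{543}{7} = 37933 + \frac{543}{7} = \frac{266074}{7}$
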